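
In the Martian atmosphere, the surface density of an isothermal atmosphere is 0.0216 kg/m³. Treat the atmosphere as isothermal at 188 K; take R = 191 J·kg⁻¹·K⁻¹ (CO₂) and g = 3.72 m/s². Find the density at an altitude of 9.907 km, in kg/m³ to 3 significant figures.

ρ ≈ 0.00774 kg/m³

Scale height: H = RT/g = 191 × 188 / 3.72 = 9652.7 m.
In an isothermal atmosphere, density decays like pressure: ρ = ρ₀ exp(−z/H).
z/H = 9907.0/9652.7 = 1.0263; exp(−1.0263) = 0.35833.
ρ = 0.0216 × 0.35833 = 0.0077399 kg/m³.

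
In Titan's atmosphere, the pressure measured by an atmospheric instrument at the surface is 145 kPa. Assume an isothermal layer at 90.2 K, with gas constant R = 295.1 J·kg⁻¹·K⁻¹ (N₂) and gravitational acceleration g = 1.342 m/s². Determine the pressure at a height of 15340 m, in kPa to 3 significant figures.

P ≈ 66.9 kPa

Scale height: H = RT/g = 295.1 × 90.2 / 1.342 = 19835 m.
Barometric formula: P = P₀ exp(−z/H).
z/H = 15340/19835 = 0.77338; exp(−0.77338) = 0.46145.
P = 145 × 0.46145 = 66.910 kPa.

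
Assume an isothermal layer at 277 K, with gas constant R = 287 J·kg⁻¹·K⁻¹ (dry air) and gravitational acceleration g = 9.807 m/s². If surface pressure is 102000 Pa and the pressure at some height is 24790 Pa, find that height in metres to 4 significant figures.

Scale height: H = RT/g = 287 × 277 / 9.807 = 8106.4 m.
Invert the barometric formula: z = H ln(P₀/P).
P₀/P = 102000/24790 = 4.1146; ln(4.1146) = 1.4145.
z = 8106.4 × 1.4145 = 11467 m.

z ≈ 11470 m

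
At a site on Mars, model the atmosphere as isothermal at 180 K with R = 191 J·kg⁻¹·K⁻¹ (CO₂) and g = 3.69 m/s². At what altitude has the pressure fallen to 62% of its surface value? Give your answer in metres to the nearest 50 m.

z ≈ 4450 m

Scale height: H = RT/g = 191 × 180 / 3.69 = 9317.1 m.
Set P/P₀ = exp(−z/H) = 0.62, so z = −H ln(0.62).
−ln(0.62) = 0.47804; z = 9317.1 × 0.47804 = 4453.9 m.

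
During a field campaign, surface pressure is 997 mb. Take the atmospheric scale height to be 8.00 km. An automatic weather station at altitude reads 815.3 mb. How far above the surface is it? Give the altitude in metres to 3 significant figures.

Invert the barometric formula: z = H ln(P₀/P).
P₀/P = 997/815.3 = 1.2229; ln(1.2229) = 0.20123.
z = 8000.0 × 0.20123 = 1609.8 m.

z ≈ 1610 m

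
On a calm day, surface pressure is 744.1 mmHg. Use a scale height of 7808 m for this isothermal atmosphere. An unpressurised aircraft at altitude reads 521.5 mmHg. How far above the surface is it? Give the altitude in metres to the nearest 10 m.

Invert the barometric formula: z = H ln(P₀/P).
P₀/P = 744.1/521.5 = 1.4268; ln(1.4268) = 0.35543.
z = 7808.0 × 0.35543 = 2775.2 m.

z ≈ 2780 m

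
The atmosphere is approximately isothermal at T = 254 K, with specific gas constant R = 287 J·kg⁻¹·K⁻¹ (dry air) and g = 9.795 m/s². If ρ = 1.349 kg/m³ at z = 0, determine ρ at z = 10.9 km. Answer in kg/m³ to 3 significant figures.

ρ ≈ 0.312 kg/m³

Scale height: H = RT/g = 287 × 254 / 9.795 = 7442.4 m.
In an isothermal atmosphere, density decays like pressure: ρ = ρ₀ exp(−z/H).
z/H = 10900/7442.4 = 1.4646; exp(−1.4646) = 0.23117.
ρ = 1.349 × 0.23117 = 0.31185 kg/m³.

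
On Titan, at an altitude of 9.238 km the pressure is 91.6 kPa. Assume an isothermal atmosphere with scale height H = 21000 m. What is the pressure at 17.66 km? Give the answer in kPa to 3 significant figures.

Between two levels, P₂ = P₁ exp(−Δz/H) with Δz = z₂ − z₁.
Δz = 17660 − 9238.0 = 8422.0 m; Δz/H = 8422.0/21000 = 0.40105.
P₂ = 91.6 × exp(−0.40105) = 91.6 × 0.66962 = 61.337 kPa.

P ≈ 61.3 kPa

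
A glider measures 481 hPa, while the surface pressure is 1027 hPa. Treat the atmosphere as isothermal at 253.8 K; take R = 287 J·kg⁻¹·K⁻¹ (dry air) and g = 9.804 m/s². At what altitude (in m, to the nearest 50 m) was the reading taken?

z ≈ 5650 m

Scale height: H = RT/g = 287 × 253.8 / 9.804 = 7429.7 m.
Invert the barometric formula: z = H ln(P₀/P).
P₀/P = 1027/481 = 2.1351; ln(2.1351) = 0.75851.
z = 7429.7 × 0.75851 = 5635.5 m.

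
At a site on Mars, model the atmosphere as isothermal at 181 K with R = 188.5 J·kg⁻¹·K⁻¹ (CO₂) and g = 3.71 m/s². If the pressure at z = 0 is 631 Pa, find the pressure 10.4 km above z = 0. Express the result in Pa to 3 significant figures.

Scale height: H = RT/g = 188.5 × 181 / 3.71 = 9196.4 m.
Barometric formula: P = P₀ exp(−z/H).
z/H = 10400/9196.4 = 1.1309; exp(−1.1309) = 0.32274.
P = 631 × 0.32274 = 203.65 Pa.

P ≈ 204 Pa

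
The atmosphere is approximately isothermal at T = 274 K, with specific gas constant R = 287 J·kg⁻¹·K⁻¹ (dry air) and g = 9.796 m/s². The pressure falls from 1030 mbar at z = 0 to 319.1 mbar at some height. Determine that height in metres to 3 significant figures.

z ≈ 9410 m

Scale height: H = RT/g = 287 × 274 / 9.796 = 8027.6 m.
Invert the barometric formula: z = H ln(P₀/P).
P₀/P = 1030/319.1 = 3.2278; ln(3.2278) = 1.1718.
z = 8027.6 × 1.1718 = 9406.7 m.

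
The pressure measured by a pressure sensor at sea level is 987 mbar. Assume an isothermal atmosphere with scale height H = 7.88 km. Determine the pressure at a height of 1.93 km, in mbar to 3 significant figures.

Barometric formula: P = P₀ exp(−z/H).
z/H = 1930.0/7880.0 = 0.24492; exp(−0.24492) = 0.78277.
P = 987 × 0.78277 = 772.59 mbar.

P ≈ 773 mbar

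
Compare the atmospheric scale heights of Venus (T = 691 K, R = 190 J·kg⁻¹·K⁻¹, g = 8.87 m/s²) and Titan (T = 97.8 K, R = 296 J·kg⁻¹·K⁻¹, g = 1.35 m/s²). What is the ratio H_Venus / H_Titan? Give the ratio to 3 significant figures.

H_Venus/H_Titan ≈ 0.690

H = RT/g for each body.
H_Venus = 190 × 691 / 8.87 = 14802 m.
H_Titan = 296 × 97.8 / 1.35 = 21444 m.
H_Venus/H_Titan = 14802/21444 = 0.69026.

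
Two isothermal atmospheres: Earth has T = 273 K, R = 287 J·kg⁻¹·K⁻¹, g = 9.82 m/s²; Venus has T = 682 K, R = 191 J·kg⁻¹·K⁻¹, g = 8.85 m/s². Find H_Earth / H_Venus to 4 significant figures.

H_Earth/H_Venus ≈ 0.5421

H = RT/g for each body.
H_Earth = 287 × 273 / 9.82 = 7978.7 m.
H_Venus = 191 × 682 / 8.85 = 14719 m.
H_Earth/H_Venus = 7978.7/14719 = 0.54207.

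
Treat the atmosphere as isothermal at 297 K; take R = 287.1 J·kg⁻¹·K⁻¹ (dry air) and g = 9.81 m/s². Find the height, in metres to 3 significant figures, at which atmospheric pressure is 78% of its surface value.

z ≈ 2160 m

Scale height: H = RT/g = 287.1 × 297 / 9.81 = 8692.0 m.
Set P/P₀ = exp(−z/H) = 0.78, so z = −H ln(0.78).
−ln(0.78) = 0.24846; z = 8692.0 × 0.24846 = 2159.6 m.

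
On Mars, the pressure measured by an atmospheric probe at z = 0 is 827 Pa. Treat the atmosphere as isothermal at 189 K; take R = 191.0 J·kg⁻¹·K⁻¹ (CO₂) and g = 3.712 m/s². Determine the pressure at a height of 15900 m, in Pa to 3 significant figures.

Scale height: H = RT/g = 191.0 × 189 / 3.712 = 9724.9 m.
Barometric formula: P = P₀ exp(−z/H).
z/H = 15900/9724.9 = 1.6350; exp(−1.6350) = 0.19495.
P = 827 × 0.19495 = 161.22 Pa.

P ≈ 161 Pa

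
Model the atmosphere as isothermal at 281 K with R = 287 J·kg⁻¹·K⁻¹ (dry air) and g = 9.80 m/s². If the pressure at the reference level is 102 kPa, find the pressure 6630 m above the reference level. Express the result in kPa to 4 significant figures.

P ≈ 45.57 kPa

Scale height: H = RT/g = 287 × 281 / 9.80 = 8229.3 m.
Barometric formula: P = P₀ exp(−z/H).
z/H = 6630.0/8229.3 = 0.80566; exp(−0.80566) = 0.44679.
P = 102 × 0.44679 = 45.573 kPa.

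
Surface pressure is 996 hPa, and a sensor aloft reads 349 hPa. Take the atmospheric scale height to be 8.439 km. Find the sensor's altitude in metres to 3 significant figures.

z ≈ 8850 m

Invert the barometric formula: z = H ln(P₀/P).
P₀/P = 996/349 = 2.8539; ln(2.8539) = 1.0487.
z = 8439.0 × 1.0487 = 8850.0 m.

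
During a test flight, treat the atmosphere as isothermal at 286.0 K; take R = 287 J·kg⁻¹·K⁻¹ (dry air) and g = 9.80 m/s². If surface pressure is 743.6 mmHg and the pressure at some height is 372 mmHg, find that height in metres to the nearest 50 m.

Scale height: H = RT/g = 287 × 286.0 / 9.80 = 8375.7 m.
Invert the barometric formula: z = H ln(P₀/P).
P₀/P = 743.6/372 = 1.9989; ln(1.9989) = 0.69260.
z = 8375.7 × 0.69260 = 5801.0 m.

z ≈ 5800 m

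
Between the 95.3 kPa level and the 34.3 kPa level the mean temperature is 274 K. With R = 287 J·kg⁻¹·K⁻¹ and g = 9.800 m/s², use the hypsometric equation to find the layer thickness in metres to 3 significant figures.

Δz ≈ 8200 m

Hypsometric equation: Δz = (R T̄/g) ln(P₁/P₂).
R T̄/g = 287 × 274 / 9.800 = 8024.3 m.
ln(95.3/34.3) = ln(2.7784) = 1.0219.
Δz = 8024.3 × 1.0219 = 8200.0 m.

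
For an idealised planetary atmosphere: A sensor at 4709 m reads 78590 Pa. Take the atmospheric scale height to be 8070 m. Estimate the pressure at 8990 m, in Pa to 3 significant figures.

P ≈ 46200 Pa

Between two levels, P₂ = P₁ exp(−Δz/H) with Δz = z₂ − z₁.
Δz = 8990.0 − 4709.0 = 4281.0 m; Δz/H = 4281.0/8070.0 = 0.53048.
P₂ = 78590 × exp(−0.53048) = 78590 × 0.58832 = 46236 Pa.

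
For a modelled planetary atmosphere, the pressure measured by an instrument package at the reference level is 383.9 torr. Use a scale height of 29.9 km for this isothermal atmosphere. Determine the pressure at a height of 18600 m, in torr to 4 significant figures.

P ≈ 206.1 torr

Barometric formula: P = P₀ exp(−z/H).
z/H = 18600/29900 = 0.62207; exp(−0.62207) = 0.53683.
P = 383.9 × 0.53683 = 206.09 torr.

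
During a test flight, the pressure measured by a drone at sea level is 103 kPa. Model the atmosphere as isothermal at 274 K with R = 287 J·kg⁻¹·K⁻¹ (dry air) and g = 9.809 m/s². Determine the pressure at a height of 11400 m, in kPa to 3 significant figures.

Scale height: H = RT/g = 287 × 274 / 9.809 = 8016.9 m.
Barometric formula: P = P₀ exp(−z/H).
z/H = 11400/8016.9 = 1.4220; exp(−1.4220) = 0.24123.
P = 103 × 0.24123 = 24.847 kPa.

P ≈ 24.8 kPa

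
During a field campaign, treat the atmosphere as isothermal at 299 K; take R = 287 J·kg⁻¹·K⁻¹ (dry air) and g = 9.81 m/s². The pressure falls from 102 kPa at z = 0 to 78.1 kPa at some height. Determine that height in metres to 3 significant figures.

z ≈ 2340 m

Scale height: H = RT/g = 287 × 299 / 9.81 = 8747.5 m.
Invert the barometric formula: z = H ln(P₀/P).
P₀/P = 102/78.1 = 1.3060; ln(1.3060) = 0.26697.
z = 8747.5 × 0.26697 = 2335.3 m.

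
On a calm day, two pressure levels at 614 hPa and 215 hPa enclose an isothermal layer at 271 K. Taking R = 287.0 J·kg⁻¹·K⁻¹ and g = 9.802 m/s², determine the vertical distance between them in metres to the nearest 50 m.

Hypsometric equation: Δz = (R T̄/g) ln(P₁/P₂).
R T̄/g = 287.0 × 271 / 9.802 = 7934.8 m.
ln(614/215) = ln(2.8558) = 1.0494.
Δz = 7934.8 × 1.0494 = 8326.8 m.

Δz ≈ 8350 m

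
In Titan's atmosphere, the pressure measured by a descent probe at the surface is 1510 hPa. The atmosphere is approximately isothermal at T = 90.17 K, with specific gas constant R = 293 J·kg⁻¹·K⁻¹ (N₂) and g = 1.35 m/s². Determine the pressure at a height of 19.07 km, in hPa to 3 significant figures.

P ≈ 570 hPa

Scale height: H = RT/g = 293 × 90.17 / 1.35 = 19570 m.
Barometric formula: P = P₀ exp(−z/H).
z/H = 19070/19570 = 0.97445; exp(−0.97445) = 0.37740.
P = 1510 × 0.37740 = 569.87 hPa.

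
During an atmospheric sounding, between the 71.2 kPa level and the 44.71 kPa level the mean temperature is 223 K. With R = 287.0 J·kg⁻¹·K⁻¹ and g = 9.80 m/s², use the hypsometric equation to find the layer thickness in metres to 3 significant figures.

Hypsometric equation: Δz = (R T̄/g) ln(P₁/P₂).
R T̄/g = 287.0 × 223 / 9.80 = 6530.7 m.
ln(71.2/44.71) = ln(1.5925) = 0.46531.
Δz = 6530.7 × 0.46531 = 3038.8 m.

Δz ≈ 3040 m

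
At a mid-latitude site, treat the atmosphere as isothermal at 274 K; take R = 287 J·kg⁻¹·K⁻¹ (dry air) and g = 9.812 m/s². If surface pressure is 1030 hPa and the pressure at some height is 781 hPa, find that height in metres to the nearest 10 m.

z ≈ 2220 m

Scale height: H = RT/g = 287 × 274 / 9.812 = 8014.5 m.
Invert the barometric formula: z = H ln(P₀/P).
P₀/P = 1030/781 = 1.3188; ln(1.3188) = 0.27672.
z = 8014.5 × 0.27672 = 2217.8 m.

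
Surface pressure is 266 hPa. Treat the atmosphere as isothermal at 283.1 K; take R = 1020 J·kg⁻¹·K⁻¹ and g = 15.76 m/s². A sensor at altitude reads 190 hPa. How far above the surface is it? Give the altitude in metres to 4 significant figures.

Scale height: H = RT/g = 1020 × 283.1 / 15.76 = 18322 m.
Invert the barometric formula: z = H ln(P₀/P).
P₀/P = 266/190 = 1.4000; ln(1.4000) = 0.33647.
z = 18322 × 0.33647 = 6164.8 m.

z ≈ 6165 m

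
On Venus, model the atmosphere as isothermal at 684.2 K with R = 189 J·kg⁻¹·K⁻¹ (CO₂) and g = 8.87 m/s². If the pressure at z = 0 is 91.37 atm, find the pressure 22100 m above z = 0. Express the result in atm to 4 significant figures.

P ≈ 20.07 atm

Scale height: H = RT/g = 189 × 684.2 / 8.87 = 14579 m.
Barometric formula: P = P₀ exp(−z/H).
z/H = 22100/14579 = 1.5159; exp(−1.5159) = 0.21961.
P = 91.37 × 0.21961 = 20.066 atm.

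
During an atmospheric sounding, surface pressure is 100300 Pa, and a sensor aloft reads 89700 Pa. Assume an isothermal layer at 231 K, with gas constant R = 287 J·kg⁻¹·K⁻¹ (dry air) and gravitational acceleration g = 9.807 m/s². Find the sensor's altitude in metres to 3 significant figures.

z ≈ 755 m

Scale height: H = RT/g = 287 × 231 / 9.807 = 6760.2 m.
Invert the barometric formula: z = H ln(P₀/P).
P₀/P = 100300/89700 = 1.1182; ln(1.1182) = 0.11172.
z = 6760.2 × 0.11172 = 755.25 m.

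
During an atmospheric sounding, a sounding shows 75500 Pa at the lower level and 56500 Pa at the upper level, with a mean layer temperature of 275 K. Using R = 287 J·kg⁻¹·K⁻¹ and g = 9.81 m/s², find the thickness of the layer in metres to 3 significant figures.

Δz ≈ 2330 m

Hypsometric equation: Δz = (R T̄/g) ln(P₁/P₂).
R T̄/g = 287 × 275 / 9.81 = 8045.4 m.
ln(75500/56500) = ln(1.3363) = 0.28990.
Δz = 8045.4 × 0.28990 = 2332.4 m.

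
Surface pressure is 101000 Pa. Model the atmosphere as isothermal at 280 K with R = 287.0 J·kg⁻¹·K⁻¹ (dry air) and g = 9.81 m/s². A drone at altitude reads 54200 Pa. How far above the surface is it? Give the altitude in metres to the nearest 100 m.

z ≈ 5100 m

Scale height: H = RT/g = 287.0 × 280 / 9.81 = 8191.6 m.
Invert the barometric formula: z = H ln(P₀/P).
P₀/P = 101000/54200 = 1.8635; ln(1.8635) = 0.62246.
z = 8191.6 × 0.62246 = 5098.9 m.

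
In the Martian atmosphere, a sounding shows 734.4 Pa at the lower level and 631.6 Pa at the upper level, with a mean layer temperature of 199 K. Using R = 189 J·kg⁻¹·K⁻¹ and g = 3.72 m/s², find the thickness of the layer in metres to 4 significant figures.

Hypsometric equation: Δz = (R T̄/g) ln(P₁/P₂).
R T̄/g = 189 × 199 / 3.72 = 10110 m.
ln(734.4/631.6) = ln(1.1628) = 0.15083.
Δz = 10110 × 0.15083 = 1524.9 m.

Δz ≈ 1525 m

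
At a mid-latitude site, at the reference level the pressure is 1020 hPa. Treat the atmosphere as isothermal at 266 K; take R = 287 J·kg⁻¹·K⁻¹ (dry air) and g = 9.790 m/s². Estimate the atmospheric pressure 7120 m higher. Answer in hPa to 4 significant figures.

P ≈ 409.3 hPa

Scale height: H = RT/g = 287 × 266 / 9.790 = 7798.0 m.
Barometric formula: P = P₀ exp(−z/H).
z/H = 7120.0/7798.0 = 0.91305; exp(−0.91305) = 0.40130.
P = 1020 × 0.40130 = 409.33 hPa.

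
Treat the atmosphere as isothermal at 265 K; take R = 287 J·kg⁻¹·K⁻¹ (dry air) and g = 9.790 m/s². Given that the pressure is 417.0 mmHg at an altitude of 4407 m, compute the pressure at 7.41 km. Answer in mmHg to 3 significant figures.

Scale height: H = RT/g = 287 × 265 / 9.790 = 7768.6 m.
Between two levels, P₂ = P₁ exp(−Δz/H) with Δz = z₂ − z₁.
Δz = 7410.0 − 4407.0 = 3003.0 m; Δz/H = 3003.0/7768.6 = 0.38656.
P₂ = 417.0 × exp(−0.38656) = 417.0 × 0.67939 = 283.31 mmHg.

P ≈ 283 mmHg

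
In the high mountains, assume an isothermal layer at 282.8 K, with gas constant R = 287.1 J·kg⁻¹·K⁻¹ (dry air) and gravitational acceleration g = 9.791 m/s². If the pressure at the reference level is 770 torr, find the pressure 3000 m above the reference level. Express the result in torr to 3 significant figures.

P ≈ 536 torr

Scale height: H = RT/g = 287.1 × 282.8 / 9.791 = 8292.5 m.
Barometric formula: P = P₀ exp(−z/H).
z/H = 3000.0/8292.5 = 0.36177; exp(−0.36177) = 0.69644.
P = 770 × 0.69644 = 536.26 torr.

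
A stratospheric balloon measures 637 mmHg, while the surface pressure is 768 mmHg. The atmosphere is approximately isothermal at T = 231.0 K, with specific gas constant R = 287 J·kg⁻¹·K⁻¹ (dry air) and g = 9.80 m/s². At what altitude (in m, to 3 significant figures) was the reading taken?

Scale height: H = RT/g = 287 × 231.0 / 9.80 = 6765.0 m.
Invert the barometric formula: z = H ln(P₀/P).
P₀/P = 768/637 = 1.2057; ln(1.2057) = 0.18706.
z = 6765.0 × 0.18706 = 1265.5 m.

z ≈ 1270 m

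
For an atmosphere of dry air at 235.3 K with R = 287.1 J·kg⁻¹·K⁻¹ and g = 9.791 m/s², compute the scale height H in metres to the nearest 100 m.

The scale height of an isothermal atmosphere is H = RT/g.
H = 287.1 × 235.3 / 9.791 = 67555/9.791 = 6899.7 m.

H ≈ 6900 m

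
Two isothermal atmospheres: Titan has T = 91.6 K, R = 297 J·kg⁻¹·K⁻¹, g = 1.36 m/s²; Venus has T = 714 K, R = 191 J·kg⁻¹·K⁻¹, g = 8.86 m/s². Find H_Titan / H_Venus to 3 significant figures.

H = RT/g for each body.
H_Titan = 297 × 91.6 / 1.36 = 20004 m.
H_Venus = 191 × 714 / 8.86 = 15392 m.
H_Titan/H_Venus = 20004/15392 = 1.2996.

H_Titan/H_Venus ≈ 1.30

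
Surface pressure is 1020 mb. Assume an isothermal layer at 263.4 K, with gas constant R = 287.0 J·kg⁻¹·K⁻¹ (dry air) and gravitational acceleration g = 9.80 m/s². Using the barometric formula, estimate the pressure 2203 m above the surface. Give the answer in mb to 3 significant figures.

P ≈ 767 mb

Scale height: H = RT/g = 287.0 × 263.4 / 9.80 = 7713.9 m.
Barometric formula: P = P₀ exp(−z/H).
z/H = 2203.0/7713.9 = 0.28559; exp(−0.28559) = 0.75157.
P = 1020 × 0.75157 = 766.60 mb.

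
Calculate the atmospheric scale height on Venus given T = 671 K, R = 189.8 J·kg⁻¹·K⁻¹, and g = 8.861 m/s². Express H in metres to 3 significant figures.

H ≈ 14400 m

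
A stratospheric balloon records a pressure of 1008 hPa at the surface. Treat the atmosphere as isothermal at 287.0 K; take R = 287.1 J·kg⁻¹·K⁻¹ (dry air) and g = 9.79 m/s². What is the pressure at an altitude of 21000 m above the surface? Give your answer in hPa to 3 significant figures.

Scale height: H = RT/g = 287.1 × 287.0 / 9.79 = 8416.5 m.
Barometric formula: P = P₀ exp(−z/H).
z/H = 21000/8416.5 = 2.4951; exp(−2.4951) = 0.082488.
P = 1008 × 0.082488 = 83.148 hPa.

P ≈ 83.1 hPa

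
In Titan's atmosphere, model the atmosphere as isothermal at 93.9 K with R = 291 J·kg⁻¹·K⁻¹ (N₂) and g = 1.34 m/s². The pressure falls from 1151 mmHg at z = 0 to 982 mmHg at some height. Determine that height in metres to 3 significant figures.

z ≈ 3240 m

Scale height: H = RT/g = 291 × 93.9 / 1.34 = 20392 m.
Invert the barometric formula: z = H ln(P₀/P).
P₀/P = 1151/982 = 1.1721; ln(1.1721) = 0.15880.
z = 20392 × 0.15880 = 3238.2 m.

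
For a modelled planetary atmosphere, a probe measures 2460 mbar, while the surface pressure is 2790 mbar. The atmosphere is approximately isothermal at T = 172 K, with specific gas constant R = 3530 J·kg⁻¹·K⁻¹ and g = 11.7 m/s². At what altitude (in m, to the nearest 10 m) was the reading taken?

Scale height: H = RT/g = 3530 × 172 / 11.7 = 51894 m.
Invert the barometric formula: z = H ln(P₀/P).
P₀/P = 2790/2460 = 1.1341; ln(1.1341) = 0.12584.
z = 51894 × 0.12584 = 6530.3 m.

z ≈ 6530 m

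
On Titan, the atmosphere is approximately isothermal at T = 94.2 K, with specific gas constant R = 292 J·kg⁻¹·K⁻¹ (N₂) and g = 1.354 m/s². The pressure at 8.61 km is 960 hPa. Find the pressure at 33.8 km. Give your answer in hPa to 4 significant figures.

P ≈ 277.8 hPa

Scale height: H = RT/g = 292 × 94.2 / 1.354 = 20315 m.
Between two levels, P₂ = P₁ exp(−Δz/H) with Δz = z₂ − z₁.
Δz = 33800 − 8610.0 = 25190 m; Δz/H = 25190/20315 = 1.2400.
P₂ = 960 × exp(−1.2400) = 960 × 0.28938 = 277.80 hPa.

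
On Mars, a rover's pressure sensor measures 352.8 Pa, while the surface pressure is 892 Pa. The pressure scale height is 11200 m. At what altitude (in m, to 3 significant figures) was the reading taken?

z ≈ 10400 m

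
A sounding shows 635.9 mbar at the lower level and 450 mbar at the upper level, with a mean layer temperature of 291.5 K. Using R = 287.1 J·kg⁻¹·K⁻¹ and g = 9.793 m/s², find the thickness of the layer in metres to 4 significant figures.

Δz ≈ 2955 m

Hypsometric equation: Δz = (R T̄/g) ln(P₁/P₂).
R T̄/g = 287.1 × 291.5 / 9.793 = 8545.9 m.
ln(635.9/450) = ln(1.4131) = 0.34579.
Δz = 8545.9 × 0.34579 = 2955.1 m.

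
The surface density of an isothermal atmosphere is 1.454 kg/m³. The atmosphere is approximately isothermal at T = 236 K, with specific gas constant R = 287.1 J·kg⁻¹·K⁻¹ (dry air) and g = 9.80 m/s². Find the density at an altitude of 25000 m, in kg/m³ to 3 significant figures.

ρ ≈ 0.0391 kg/m³

Scale height: H = RT/g = 287.1 × 236 / 9.80 = 6913.8 m.
In an isothermal atmosphere, density decays like pressure: ρ = ρ₀ exp(−z/H).
z/H = 25000/6913.8 = 3.6160; exp(−3.6160) = 0.026890.
ρ = 1.454 × 0.026890 = 0.039098 kg/m³.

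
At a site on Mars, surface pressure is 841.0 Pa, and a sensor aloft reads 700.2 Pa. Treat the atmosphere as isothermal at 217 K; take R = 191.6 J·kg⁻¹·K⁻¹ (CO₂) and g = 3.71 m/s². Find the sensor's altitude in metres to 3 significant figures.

Scale height: H = RT/g = 191.6 × 217 / 3.71 = 11207 m.
Invert the barometric formula: z = H ln(P₀/P).
P₀/P = 841.0/700.2 = 1.2011; ln(1.2011) = 0.18324.
z = 11207 × 0.18324 = 2053.6 m.

z ≈ 2050 m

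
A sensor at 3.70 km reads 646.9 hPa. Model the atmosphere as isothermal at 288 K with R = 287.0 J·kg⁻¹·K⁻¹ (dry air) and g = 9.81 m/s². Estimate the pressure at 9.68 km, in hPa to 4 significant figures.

Scale height: H = RT/g = 287.0 × 288 / 9.81 = 8425.7 m.
Between two levels, P₂ = P₁ exp(−Δz/H) with Δz = z₂ − z₁.
Δz = 9680.0 − 3700.0 = 5980.0 m; Δz/H = 5980.0/8425.7 = 0.70973.
P₂ = 646.9 × exp(−0.70973) = 646.9 × 0.49178 = 318.13 hPa.

P ≈ 318.1 hPa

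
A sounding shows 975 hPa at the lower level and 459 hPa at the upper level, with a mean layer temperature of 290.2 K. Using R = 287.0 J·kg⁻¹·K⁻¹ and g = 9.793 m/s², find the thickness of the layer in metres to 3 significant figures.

Δz ≈ 6410 m

Hypsometric equation: Δz = (R T̄/g) ln(P₁/P₂).
R T̄/g = 287.0 × 290.2 / 9.793 = 8504.8 m.
ln(975/459) = ln(2.1242) = 0.75340.
Δz = 8504.8 × 0.75340 = 6407.5 m.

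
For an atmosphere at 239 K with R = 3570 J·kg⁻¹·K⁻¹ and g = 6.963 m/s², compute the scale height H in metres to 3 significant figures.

H ≈ 123000 m

The scale height of an isothermal atmosphere is H = RT/g.
H = 3570 × 239 / 6.963 = 853230/6.963 = 122540 m.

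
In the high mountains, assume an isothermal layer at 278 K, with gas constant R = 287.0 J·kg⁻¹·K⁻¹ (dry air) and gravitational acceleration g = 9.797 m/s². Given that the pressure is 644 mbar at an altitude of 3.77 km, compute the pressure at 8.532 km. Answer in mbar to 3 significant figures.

P ≈ 359 mbar

Scale height: H = RT/g = 287.0 × 278 / 9.797 = 8143.9 m.
Between two levels, P₂ = P₁ exp(−Δz/H) with Δz = z₂ − z₁.
Δz = 8532.0 − 3770.0 = 4762.0 m; Δz/H = 4762.0/8143.9 = 0.58473.
P₂ = 644 × exp(−0.58473) = 644 × 0.55726 = 358.88 mbar.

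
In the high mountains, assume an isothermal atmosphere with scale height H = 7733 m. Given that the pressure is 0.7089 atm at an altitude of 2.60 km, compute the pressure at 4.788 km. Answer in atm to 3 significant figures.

Between two levels, P₂ = P₁ exp(−Δz/H) with Δz = z₂ − z₁.
Δz = 4788.0 − 2600.0 = 2188.0 m; Δz/H = 2188.0/7733.0 = 0.28294.
P₂ = 0.7089 × exp(−0.28294) = 0.7089 × 0.75357 = 0.53421 atm.

P ≈ 0.534 atm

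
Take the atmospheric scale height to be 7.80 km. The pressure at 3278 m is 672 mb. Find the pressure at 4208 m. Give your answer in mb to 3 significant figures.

Between two levels, P₂ = P₁ exp(−Δz/H) with Δz = z₂ − z₁.
Δz = 4208.0 − 3278.0 = 930.00 m; Δz/H = 930.00/7800.0 = 0.11923.
P₂ = 672 × exp(−0.11923) = 672 × 0.88760 = 596.47 mb.

P ≈ 596 mb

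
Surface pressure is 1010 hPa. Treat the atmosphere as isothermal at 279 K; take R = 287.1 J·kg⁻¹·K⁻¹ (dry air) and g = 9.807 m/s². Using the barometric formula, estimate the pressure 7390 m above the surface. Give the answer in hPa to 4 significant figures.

Scale height: H = RT/g = 287.1 × 279 / 9.807 = 8167.7 m.
Barometric formula: P = P₀ exp(−z/H).
z/H = 7390.0/8167.7 = 0.90478; exp(−0.90478) = 0.40463.
P = 1010 × 0.40463 = 408.68 hPa.

P ≈ 408.7 hPa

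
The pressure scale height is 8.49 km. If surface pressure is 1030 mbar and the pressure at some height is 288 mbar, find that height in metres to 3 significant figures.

z ≈ 10800 m

Invert the barometric formula: z = H ln(P₀/P).
P₀/P = 1030/288 = 3.5764; ln(3.5764) = 1.2744.
z = 8490.0 × 1.2744 = 10820 m.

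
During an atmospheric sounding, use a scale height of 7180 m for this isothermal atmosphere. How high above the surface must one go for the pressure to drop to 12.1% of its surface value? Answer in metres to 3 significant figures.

z ≈ 15200 m

Set P/P₀ = exp(−z/H) = 0.121, so z = −H ln(0.121).
−ln(0.121) = 2.1120; z = 7180.0 × 2.1120 = 15164 m.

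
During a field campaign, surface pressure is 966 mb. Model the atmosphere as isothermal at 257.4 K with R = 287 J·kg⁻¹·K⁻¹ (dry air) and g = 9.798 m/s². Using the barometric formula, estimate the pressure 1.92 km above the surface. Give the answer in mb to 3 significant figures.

Scale height: H = RT/g = 287 × 257.4 / 9.798 = 7539.7 m.
Barometric formula: P = P₀ exp(−z/H).
z/H = 1920.0/7539.7 = 0.25465; exp(−0.25465) = 0.77519.
P = 966 × 0.77519 = 748.83 mb.

P ≈ 749 mb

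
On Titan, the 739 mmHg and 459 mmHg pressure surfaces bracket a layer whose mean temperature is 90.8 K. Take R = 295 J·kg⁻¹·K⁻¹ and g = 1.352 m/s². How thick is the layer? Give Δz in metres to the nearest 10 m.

Δz ≈ 9440 m

Hypsometric equation: Δz = (R T̄/g) ln(P₁/P₂).
R T̄/g = 295 × 90.8 / 1.352 = 19812 m.
ln(739/459) = ln(1.6100) = 0.47623.
Δz = 19812 × 0.47623 = 9435.1 m.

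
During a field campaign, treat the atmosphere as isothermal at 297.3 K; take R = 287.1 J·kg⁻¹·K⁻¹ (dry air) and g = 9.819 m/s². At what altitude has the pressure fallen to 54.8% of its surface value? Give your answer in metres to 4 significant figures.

Scale height: H = RT/g = 287.1 × 297.3 / 9.819 = 8692.8 m.
Set P/P₀ = exp(−z/H) = 0.548, so z = −H ln(0.548).
−ln(0.548) = 0.60148; z = 8692.8 × 0.60148 = 5228.5 m.

z ≈ 5229 m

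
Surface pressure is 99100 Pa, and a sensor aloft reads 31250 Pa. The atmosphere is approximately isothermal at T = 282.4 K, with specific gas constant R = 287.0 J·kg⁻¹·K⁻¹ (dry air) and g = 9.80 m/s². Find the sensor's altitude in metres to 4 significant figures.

z ≈ 9545 m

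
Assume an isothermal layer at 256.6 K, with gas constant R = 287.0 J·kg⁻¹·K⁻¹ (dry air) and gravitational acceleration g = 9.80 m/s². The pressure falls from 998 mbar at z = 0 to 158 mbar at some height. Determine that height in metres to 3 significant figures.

z ≈ 13900 m

Scale height: H = RT/g = 287.0 × 256.6 / 9.80 = 7514.7 m.
Invert the barometric formula: z = H ln(P₀/P).
P₀/P = 998/158 = 6.3165; ln(6.3165) = 1.8432.
z = 7514.7 × 1.8432 = 13851 m.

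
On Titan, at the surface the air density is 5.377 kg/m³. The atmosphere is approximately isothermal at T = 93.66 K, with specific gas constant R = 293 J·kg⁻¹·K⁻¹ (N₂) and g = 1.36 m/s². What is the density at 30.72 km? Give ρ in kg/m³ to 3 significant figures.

ρ ≈ 1.17 kg/m³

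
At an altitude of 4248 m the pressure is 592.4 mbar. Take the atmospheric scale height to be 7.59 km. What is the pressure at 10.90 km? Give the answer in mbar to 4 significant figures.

Between two levels, P₂ = P₁ exp(−Δz/H) with Δz = z₂ − z₁.
Δz = 10900 − 4248.0 = 6652.0 m; Δz/H = 6652.0/7590.0 = 0.87642.
P₂ = 592.4 × exp(−0.87642) = 592.4 × 0.41627 = 246.60 mbar.

P ≈ 246.6 mbar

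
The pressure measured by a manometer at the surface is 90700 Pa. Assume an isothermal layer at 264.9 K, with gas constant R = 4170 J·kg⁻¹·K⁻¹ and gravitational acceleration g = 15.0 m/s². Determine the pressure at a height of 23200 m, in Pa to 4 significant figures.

P ≈ 66190 Pa

Scale height: H = RT/g = 4170 × 264.9 / 15.0 = 73642 m.
Barometric formula: P = P₀ exp(−z/H).
z/H = 23200/73642 = 0.31504; exp(−0.31504) = 0.72976.
P = 90700 × 0.72976 = 66189 Pa.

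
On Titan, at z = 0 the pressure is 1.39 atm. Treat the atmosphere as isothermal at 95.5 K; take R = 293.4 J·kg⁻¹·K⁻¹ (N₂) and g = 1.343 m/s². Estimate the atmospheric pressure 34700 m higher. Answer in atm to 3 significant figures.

Scale height: H = RT/g = 293.4 × 95.5 / 1.343 = 20864 m.
Barometric formula: P = P₀ exp(−z/H).
z/H = 34700/20864 = 1.6632; exp(−1.6632) = 0.18953.
P = 1.39 × 0.18953 = 0.26345 atm.

P ≈ 0.263 atm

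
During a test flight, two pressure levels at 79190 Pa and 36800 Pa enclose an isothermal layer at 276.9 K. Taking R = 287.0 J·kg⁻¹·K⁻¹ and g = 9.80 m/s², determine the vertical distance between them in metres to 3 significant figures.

Δz ≈ 6210 m

Hypsometric equation: Δz = (R T̄/g) ln(P₁/P₂).
R T̄/g = 287.0 × 276.9 / 9.80 = 8109.2 m.
ln(79190/36800) = ln(2.1519) = 0.76635.
Δz = 8109.2 × 0.76635 = 6214.5 m.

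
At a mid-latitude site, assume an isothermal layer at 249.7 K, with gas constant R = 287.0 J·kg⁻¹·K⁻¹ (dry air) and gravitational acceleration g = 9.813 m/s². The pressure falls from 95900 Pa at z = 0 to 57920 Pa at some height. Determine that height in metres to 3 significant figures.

z ≈ 3680 m

Scale height: H = RT/g = 287.0 × 249.7 / 9.813 = 7303.0 m.
Invert the barometric formula: z = H ln(P₀/P).
P₀/P = 95900/57920 = 1.6557; ln(1.6557) = 0.50422.
z = 7303.0 × 0.50422 = 3682.3 m.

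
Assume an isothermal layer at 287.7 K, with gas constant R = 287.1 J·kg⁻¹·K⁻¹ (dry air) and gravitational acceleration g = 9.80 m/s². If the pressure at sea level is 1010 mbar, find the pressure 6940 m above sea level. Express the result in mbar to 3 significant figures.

P ≈ 443 mbar

Scale height: H = RT/g = 287.1 × 287.7 / 9.80 = 8428.4 m.
Barometric formula: P = P₀ exp(−z/H).
z/H = 6940.0/8428.4 = 0.82341; exp(−0.82341) = 0.43893.
P = 1010 × 0.43893 = 443.32 mbar.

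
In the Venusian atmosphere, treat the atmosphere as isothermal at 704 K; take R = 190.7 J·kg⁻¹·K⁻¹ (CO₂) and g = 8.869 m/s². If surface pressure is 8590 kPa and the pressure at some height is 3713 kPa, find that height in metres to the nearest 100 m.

Scale height: H = RT/g = 190.7 × 704 / 8.869 = 15137 m.
Invert the barometric formula: z = H ln(P₀/P).
P₀/P = 8590/3713 = 2.3135; ln(2.3135) = 0.83876.
z = 15137 × 0.83876 = 12696 m.

z ≈ 12700 m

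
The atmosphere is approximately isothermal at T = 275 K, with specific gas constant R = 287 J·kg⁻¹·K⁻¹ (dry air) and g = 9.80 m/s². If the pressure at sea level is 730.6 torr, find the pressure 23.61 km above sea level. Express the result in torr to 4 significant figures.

Scale height: H = RT/g = 287 × 275 / 9.80 = 8053.6 m.
Barometric formula: P = P₀ exp(−z/H).
z/H = 23610/8053.6 = 2.9316; exp(−2.9316) = 0.053312.
P = 730.6 × 0.053312 = 38.950 torr.

P ≈ 38.95 torr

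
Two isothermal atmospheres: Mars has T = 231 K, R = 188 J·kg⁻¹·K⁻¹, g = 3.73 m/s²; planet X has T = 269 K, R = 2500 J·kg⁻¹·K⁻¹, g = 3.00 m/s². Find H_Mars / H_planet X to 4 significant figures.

H = RT/g for each body.
H_Mars = 188 × 231 / 3.73 = 11643 m.
H_planet X = 2500 × 269 / 3.00 = 224170 m.
H_Mars/H_planet X = 11643/224170 = 0.051938.

H_Mars/H_planet X ≈ 0.05194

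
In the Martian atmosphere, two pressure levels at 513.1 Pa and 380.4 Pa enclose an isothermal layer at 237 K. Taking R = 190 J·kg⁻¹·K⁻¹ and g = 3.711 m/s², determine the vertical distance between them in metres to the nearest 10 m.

Δz ≈ 3630 m

Hypsometric equation: Δz = (R T̄/g) ln(P₁/P₂).
R T̄/g = 190 × 237 / 3.711 = 12134 m.
ln(513.1/380.4) = ln(1.3488) = 0.29922.
Δz = 12134 × 0.29922 = 3630.7 m.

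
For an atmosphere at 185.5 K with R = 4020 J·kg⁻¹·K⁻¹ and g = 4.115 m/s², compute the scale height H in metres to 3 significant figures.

The scale height of an isothermal atmosphere is H = RT/g.
H = 4020 × 185.5 / 4.115 = 745710/4.115 = 181220 m.

H ≈ 181000 m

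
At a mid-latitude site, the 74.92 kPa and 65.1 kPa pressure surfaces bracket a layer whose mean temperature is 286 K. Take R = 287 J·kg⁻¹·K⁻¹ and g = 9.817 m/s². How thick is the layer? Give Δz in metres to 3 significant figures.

Hypsometric equation: Δz = (R T̄/g) ln(P₁/P₂).
R T̄/g = 287 × 286 / 9.817 = 8361.2 m.
ln(74.92/65.1) = ln(1.1508) = 0.14046.
Δz = 8361.2 × 0.14046 = 1174.4 m.

Δz ≈ 1170 m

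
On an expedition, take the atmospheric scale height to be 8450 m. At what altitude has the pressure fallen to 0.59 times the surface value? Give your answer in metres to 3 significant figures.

z ≈ 4460 m

Set P/P₀ = exp(−z/H) = 0.59, so z = −H ln(0.59).
−ln(0.59) = 0.52763; z = 8450.0 × 0.52763 = 4458.5 m.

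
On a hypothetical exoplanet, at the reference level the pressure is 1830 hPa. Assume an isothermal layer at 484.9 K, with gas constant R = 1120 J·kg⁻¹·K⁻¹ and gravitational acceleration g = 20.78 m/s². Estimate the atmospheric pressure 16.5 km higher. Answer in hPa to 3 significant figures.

P ≈ 973 hPa

Scale height: H = RT/g = 1120 × 484.9 / 20.78 = 26135 m.
Barometric formula: P = P₀ exp(−z/H).
z/H = 16500/26135 = 0.63134; exp(−0.63134) = 0.53188.
P = 1830 × 0.53188 = 973.34 hPa.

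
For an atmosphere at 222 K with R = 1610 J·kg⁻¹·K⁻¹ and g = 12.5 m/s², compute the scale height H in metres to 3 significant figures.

H ≈ 28600 m

The scale height of an isothermal atmosphere is H = RT/g.
H = 1610 × 222 / 12.5 = 357420/12.5 = 28594 m.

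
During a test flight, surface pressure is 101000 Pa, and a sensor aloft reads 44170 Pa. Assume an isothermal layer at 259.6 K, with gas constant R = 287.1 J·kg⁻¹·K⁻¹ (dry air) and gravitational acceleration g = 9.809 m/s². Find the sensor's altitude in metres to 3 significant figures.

z ≈ 6280 m

Scale height: H = RT/g = 287.1 × 259.6 / 9.809 = 7598.2 m.
Invert the barometric formula: z = H ln(P₀/P).
P₀/P = 101000/44170 = 2.2866; ln(2.2866) = 0.82707.
z = 7598.2 × 0.82707 = 6284.2 m.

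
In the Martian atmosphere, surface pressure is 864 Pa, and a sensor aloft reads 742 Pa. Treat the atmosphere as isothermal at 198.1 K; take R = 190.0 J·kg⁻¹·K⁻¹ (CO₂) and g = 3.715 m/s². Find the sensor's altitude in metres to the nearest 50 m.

Scale height: H = RT/g = 190.0 × 198.1 / 3.715 = 10132 m.
Invert the barometric formula: z = H ln(P₀/P).
P₀/P = 864/742 = 1.1644; ln(1.1644) = 0.15221.
z = 10132 × 0.15221 = 1542.2 m.

z ≈ 1550 m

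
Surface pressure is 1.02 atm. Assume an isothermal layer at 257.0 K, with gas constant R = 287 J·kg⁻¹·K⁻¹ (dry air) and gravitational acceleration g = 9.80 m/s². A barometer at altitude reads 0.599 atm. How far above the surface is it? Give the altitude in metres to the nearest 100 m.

z ≈ 4000 m

Scale height: H = RT/g = 287 × 257.0 / 9.80 = 7526.4 m.
Invert the barometric formula: z = H ln(P₀/P).
P₀/P = 1.02/0.599 = 1.7028; ln(1.7028) = 0.53227.
z = 7526.4 × 0.53227 = 4006.1 m.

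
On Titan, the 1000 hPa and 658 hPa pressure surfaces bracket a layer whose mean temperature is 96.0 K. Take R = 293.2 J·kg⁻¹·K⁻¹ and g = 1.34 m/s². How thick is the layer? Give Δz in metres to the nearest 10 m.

Hypsometric equation: Δz = (R T̄/g) ln(P₁/P₂).
R T̄/g = 293.2 × 96.0 / 1.34 = 21005 m.
ln(1000/658) = ln(1.5198) = 0.41858.
Δz = 21005 × 0.41858 = 8792.3 m.

Δz ≈ 8790 m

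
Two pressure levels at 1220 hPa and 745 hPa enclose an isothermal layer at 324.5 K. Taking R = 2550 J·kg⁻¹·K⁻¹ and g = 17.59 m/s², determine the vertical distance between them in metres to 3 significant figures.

Hypsometric equation: Δz = (R T̄/g) ln(P₁/P₂).
R T̄/g = 2550 × 324.5 / 17.59 = 47042 m.
ln(1220/745) = ln(1.6376) = 0.49323.
Δz = 47042 × 0.49323 = 23203 m.

Δz ≈ 23200 m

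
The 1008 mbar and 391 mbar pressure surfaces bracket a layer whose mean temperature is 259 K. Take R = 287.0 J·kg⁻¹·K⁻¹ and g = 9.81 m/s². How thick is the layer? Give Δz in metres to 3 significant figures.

Hypsometric equation: Δz = (R T̄/g) ln(P₁/P₂).
R T̄/g = 287.0 × 259 / 9.81 = 7577.3 m.
ln(1008/391) = ln(2.5780) = 0.94701.
Δz = 7577.3 × 0.94701 = 7175.8 m.

Δz ≈ 7180 m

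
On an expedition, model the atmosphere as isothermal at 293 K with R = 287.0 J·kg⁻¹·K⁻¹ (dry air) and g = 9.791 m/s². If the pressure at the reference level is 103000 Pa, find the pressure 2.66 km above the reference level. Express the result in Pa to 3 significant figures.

P ≈ 75600 Pa

Scale height: H = RT/g = 287.0 × 293 / 9.791 = 8588.6 m.
Barometric formula: P = P₀ exp(−z/H).
z/H = 2660.0/8588.6 = 0.30971; exp(−0.30971) = 0.73366.
P = 103000 × 0.73366 = 75567 Pa.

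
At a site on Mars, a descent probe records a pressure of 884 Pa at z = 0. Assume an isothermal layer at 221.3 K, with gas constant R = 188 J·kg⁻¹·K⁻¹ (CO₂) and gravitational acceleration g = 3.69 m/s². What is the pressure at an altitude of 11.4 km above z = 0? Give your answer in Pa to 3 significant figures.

Scale height: H = RT/g = 188 × 221.3 / 3.69 = 11275 m.
Barometric formula: P = P₀ exp(−z/H).
z/H = 11400/11275 = 1.0111; exp(−1.0111) = 0.36382.
P = 884 × 0.36382 = 321.62 Pa.

P ≈ 322 Pa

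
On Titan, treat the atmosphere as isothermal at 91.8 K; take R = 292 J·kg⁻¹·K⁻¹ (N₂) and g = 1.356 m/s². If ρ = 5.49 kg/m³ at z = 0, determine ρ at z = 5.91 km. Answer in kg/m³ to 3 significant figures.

Scale height: H = RT/g = 292 × 91.8 / 1.356 = 19768 m.
In an isothermal atmosphere, density decays like pressure: ρ = ρ₀ exp(−z/H).
z/H = 5910.0/19768 = 0.29897; exp(−0.29897) = 0.74158.
ρ = 5.49 × 0.74158 = 4.0713 kg/m³.

ρ ≈ 4.07 kg/m³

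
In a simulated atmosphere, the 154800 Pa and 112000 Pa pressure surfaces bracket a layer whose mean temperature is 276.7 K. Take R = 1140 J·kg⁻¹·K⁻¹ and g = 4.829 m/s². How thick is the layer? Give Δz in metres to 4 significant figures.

Δz ≈ 21140 m

Hypsometric equation: Δz = (R T̄/g) ln(P₁/P₂).
R T̄/g = 1140 × 276.7 / 4.829 = 65322 m.
ln(154800/112000) = ln(1.3821) = 0.32360.
Δz = 65322 × 0.32360 = 21138 m.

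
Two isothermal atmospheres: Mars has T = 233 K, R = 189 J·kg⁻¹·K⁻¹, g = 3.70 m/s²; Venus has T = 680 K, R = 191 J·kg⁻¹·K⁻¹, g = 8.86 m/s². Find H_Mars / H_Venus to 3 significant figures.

H_Mars/H_Venus ≈ 0.812

H = RT/g for each body.
H_Mars = 189 × 233 / 3.70 = 11902 m.
H_Venus = 191 × 680 / 8.86 = 14659 m.
H_Mars/H_Venus = 11902/14659 = 0.81192.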